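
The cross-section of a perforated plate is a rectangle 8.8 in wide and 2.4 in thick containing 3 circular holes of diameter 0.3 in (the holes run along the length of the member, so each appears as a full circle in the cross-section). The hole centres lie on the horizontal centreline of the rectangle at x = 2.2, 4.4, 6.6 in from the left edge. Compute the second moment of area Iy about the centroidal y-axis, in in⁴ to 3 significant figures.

Iy ≈ 136 in⁴

Decompose the section into non-overlapping parts with the origin at the bottom-left of its bounding rectangle.
Plate: 8.8 × 2.4, A = 21.12 in², x = 4.4 in, Ī = 136.29 in⁴.
Hole 1 (subtracted): ⌀0.3, A = 0.070686 in², x = 2.2 in, Ī = 0.00039761 in⁴.
Hole 2 (subtracted): ⌀0.3, A = 0.070686 in², x = 4.4 in, Ī = 0.00039761 in⁴.
Hole 3 (subtracted): ⌀0.3, A = 0.070686 in², x = 6.6 in, Ī = 0.00039761 in⁴.
By symmetry the centroid is at mid-width, x̄ = 4.4 in.
Transfer each piece to the centroidal y-axis using Ī + A·d² with d = x − 4.4:
  plate: d = 0 in → contributes +136.29 in⁴
  hole 1: d = -2.2 in → contributes −0.34252 in⁴
  hole 2: d = 0 in → contributes −0.00039761 in⁴
  hole 3: d = 2.2 in → contributes −0.34252 in⁴
Total I = 135.61 in⁴.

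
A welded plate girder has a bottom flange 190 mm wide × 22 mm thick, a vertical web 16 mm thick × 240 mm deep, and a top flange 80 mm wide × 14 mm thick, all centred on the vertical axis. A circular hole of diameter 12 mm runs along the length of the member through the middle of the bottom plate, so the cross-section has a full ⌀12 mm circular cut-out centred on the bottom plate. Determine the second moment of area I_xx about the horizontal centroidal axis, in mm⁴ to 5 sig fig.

Break the section into simple shapes (no overlaps), measuring from the bottom-left corner of the bounding box.
Bottom plate: 190 × 22, A = 4 180 mm², y = 11 mm, Ī = 168593.3 mm⁴.
Web plate: 16 × 240, A = 3 840 mm², y = 142 mm, Ī = 18 432 000 mm⁴.
Top plate: 80 × 14, A = 1 120 mm², y = 269 mm, Ī = 18293.33 mm⁴.
Hole (subtracted): ⌀12, A = 113.0973 mm², y = 11 mm, Ī = 1017.876 mm⁴.
Centroid: ȳ = ΣA·y / ΣA = 98.73774 mm.
Transfer each piece to the horizontal centroidal axis using Ī + A·d² with d = y − 98.73774:
  bottom plate: d = -87.73774 mm → contributes +32 345 858 mm⁴
  web plate: d = 43.26226 mm → contributes +25 619 034 mm⁴
  top plate: d = 170.2623 mm → contributes +32 486 241 mm⁴
  hole: d = -87.73774 mm → contributes −871 631 mm⁴
Total I = 89 579 502 mm⁴.

I_xx ≈ 8.9580 × 10⁷ mm⁴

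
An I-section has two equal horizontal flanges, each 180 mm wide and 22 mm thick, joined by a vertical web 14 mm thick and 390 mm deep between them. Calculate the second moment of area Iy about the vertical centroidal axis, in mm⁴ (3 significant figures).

Iy ≈ 2.15 × 10⁷ mm⁴

Break the section into simple shapes (no overlaps), measuring from the bottom-left corner of the bounding box.
Bottom flange: 180 × 22, A = 3 960 mm², x = 90 mm, Ī = 10 692 000 mm⁴.
Web: 14 × 390, A = 5 460 mm², x = 90 mm, Ī = 89 180 mm⁴.
Top flange: 180 × 22, A = 3 960 mm², x = 90 mm, Ī = 10 692 000 mm⁴.
By symmetry the centroid is at mid-width, x̄ = 90 mm.
All pieces are centred on the vertical centroidal axis, so I = ΣĪ = 21 473 180 mm⁴.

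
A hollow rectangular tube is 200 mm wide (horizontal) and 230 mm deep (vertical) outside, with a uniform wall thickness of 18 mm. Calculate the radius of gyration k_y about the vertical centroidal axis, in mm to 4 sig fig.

Split into non-overlapping primitives; take the origin at the lower-left of the bounding box.
Outer rectangle: 200 × 230, A = 46 000 mm², x = 100 mm, Ī = 153 333 333 mm⁴.
Inner void (subtracted): 164 × 194, A = 31 816 mm², x = 100 mm, Ī = 71 310 261 mm⁴.
By symmetry the centroid is at mid-width, x̄ = 100 mm.
All pieces are centred on the vertical centroidal axis, so I = ΣĪ (holes subtracted) = 82 023 072 mm⁴.
Radius of gyration: k = √(I/A) = √(82 023 072 / 14 184) = 76.0446 mm.

k_y ≈ 76.04 mm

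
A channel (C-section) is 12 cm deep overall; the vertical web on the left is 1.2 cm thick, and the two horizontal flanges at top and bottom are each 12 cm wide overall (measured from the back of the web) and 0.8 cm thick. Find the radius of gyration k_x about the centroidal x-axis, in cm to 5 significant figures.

k_x ≈ 4.7528 cm

Split into non-overlapping primitives; take the origin at the lower-left of the bounding box.
Web: 1.2 × 12, A = 14.4 cm², y = 6 cm, Ī = 172.8 cm⁴.
Top flange (beyond web): 10.8 × 0.8, A = 8.64 cm², y = 11.6 cm, Ī = 0.4608 cm⁴.
Bottom flange (beyond web): 10.8 × 0.8, A = 8.64 cm², y = 0.4 cm, Ī = 0.4608 cm⁴.
By symmetry the centroid is at mid-height, ȳ = 6 cm.
Transfer each piece to the centroidal x-axis using Ī + A·d² with d = y − 6:
  web: d = 0 cm → contributes +172.8 cm⁴
  top flange (beyond web): d = 5.6 cm → contributes +271.4112 cm⁴
  bottom flange (beyond web): d = -5.6 cm → contributes +271.4112 cm⁴
Total I = 715.6224 cm⁴.
Radius of gyration: k = √(I/A) = √(715.6224 / 31.68) = 4.752798 cm.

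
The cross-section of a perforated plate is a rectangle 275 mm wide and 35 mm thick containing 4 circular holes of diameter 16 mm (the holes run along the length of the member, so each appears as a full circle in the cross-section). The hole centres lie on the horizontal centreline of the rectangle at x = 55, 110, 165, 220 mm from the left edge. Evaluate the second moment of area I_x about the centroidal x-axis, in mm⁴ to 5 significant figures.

Decompose the section into non-overlapping parts with the origin at the bottom-left of its bounding rectangle.
Plate: 275 × 35, A = 9 625 mm², y = 17.5 mm, Ī = 982552.1 mm⁴.
Hole 1 (subtracted): ⌀16, A = 201.0619 mm², y = 17.5 mm, Ī = 3216.991 mm⁴.
Hole 2 (subtracted): ⌀16, A = 201.0619 mm², y = 17.5 mm, Ī = 3216.991 mm⁴.
Hole 3 (subtracted): ⌀16, A = 201.0619 mm², y = 17.5 mm, Ī = 3216.991 mm⁴.
Hole 4 (subtracted): ⌀16, A = 201.0619 mm², y = 17.5 mm, Ī = 3216.991 mm⁴.
By symmetry the centroid is at mid-height, ȳ = 17.5 mm.
All pieces are centred on the centroidal x-axis, so I = ΣĪ (holes subtracted) = 969684.1 mm⁴.

I_x ≈ 9.6968 × 10⁵ mm⁴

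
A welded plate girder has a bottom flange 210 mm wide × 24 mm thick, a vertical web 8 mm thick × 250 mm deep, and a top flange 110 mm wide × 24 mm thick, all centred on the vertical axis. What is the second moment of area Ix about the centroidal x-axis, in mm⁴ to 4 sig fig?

Ix ≈ 1.438 × 10⁸ mm⁴

Split into non-overlapping primitives; take the origin at the lower-left of the bounding box.
Bottom plate: 210 × 24, A = 5 040 mm², y = 12 mm, Ī = 241 920 mm⁴.
Web plate: 8 × 250, A = 2 000 mm², y = 149 mm, Ī = 10 416 667 mm⁴.
Top plate: 110 × 24, A = 2 640 mm², y = 286 mm, Ī = 126 720 mm⁴.
Centroid: ȳ = ΣA·y / ΣA = 115.033 mm.
Transfer each piece to the centroidal x-axis using Ī + A·d² with d = y − 115.033:
  bottom plate: d = -103.033 mm → contributes +53 745 607 mm⁴
  web plate: d = 33.9669 mm → contributes +12 724 173 mm⁴
  top plate: d = 170.967 mm → contributes +77 293 116 mm⁴
Total I = 143 762 896 mm⁴.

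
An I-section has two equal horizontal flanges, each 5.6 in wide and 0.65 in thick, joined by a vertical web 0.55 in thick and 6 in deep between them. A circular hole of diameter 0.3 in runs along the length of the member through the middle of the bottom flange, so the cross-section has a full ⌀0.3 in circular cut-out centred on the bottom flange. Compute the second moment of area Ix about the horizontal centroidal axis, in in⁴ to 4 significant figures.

Treat the section as a set of non-overlapping primitives; coordinates are from the bounding-box lower-left.
Bottom flange: 5.6 × 0.65, A = 3.64 in², y = 0.325 in, Ī = 0.128158 in⁴.
Web: 0.55 × 6, A = 3.3 in², y = 3.65 in, Ī = 9.9 in⁴.
Top flange: 5.6 × 0.65, A = 3.64 in², y = 6.975 in, Ī = 0.128158 in⁴.
Hole (subtracted): ⌀0.3, A = 0.0706858 in², y = 0.325 in, Ī = 0.000397608 in⁴.
Centroid: ȳ = ΣA·y / ΣA = 3.67236 in.
Transfer each piece to the horizontal centroidal axis using Ī + A·d² with d = y − 3.67236:
  bottom flange: d = -3.34736 in → contributes +40.9138 in⁴
  web: d = -0.022364 in → contributes +9.90165 in⁴
  top flange: d = 3.30264 in → contributes +39.8311 in⁴
  hole: d = -3.34736 in → contributes −0.792421 in⁴
Total I = 89.8541 in⁴.

Ix ≈ 89.85 in⁴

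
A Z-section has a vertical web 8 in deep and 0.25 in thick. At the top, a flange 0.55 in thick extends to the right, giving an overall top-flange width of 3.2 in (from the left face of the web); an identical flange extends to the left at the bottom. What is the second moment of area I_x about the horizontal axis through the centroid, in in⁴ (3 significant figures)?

I_x ≈ 55.8 in⁴

Split into non-overlapping primitives; take the origin at the lower-left of the bounding box.
Web: 0.25 × 8, A = 2 in², y = 4 in, Ī = 10.667 in⁴.
Top flange (beyond web): 2.95 × 0.55, A = 1.6225 in², y = 7.725 in, Ī = 0.040901 in⁴.
Bottom flange (beyond web): 2.95 × 0.55, A = 1.6225 in², y = 0.275 in, Ī = 0.040901 in⁴.
Centroid: ȳ = ΣA·y / ΣA = 4 in.
Transfer each piece to the horizontal axis through the centroid using Ī + A·d² with d = y − 4:
  web: d = 0 in → contributes +10.667 in⁴
  top flange (beyond web): d = 3.725 in → contributes +22.554 in⁴
  bottom flange (beyond web): d = -3.725 in → contributes +22.554 in⁴
Total I = 55.775 in⁴.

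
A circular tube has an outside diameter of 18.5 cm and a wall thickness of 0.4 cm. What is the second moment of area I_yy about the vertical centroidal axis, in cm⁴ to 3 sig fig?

I_yy ≈ 932 cm⁴

Decompose the section into non-overlapping parts with the origin at the bottom-left of its bounding rectangle.
Outer circle: ⌀18.5, A = 268.8 cm², x = 9.25 cm, Ī = 5749.9 cm⁴.
Bore (subtracted): ⌀17.7, A = 246.06 cm², x = 9.25 cm, Ī = 4 818 cm⁴.
By symmetry the centroid is at mid-width, x̄ = 9.25 cm.
All pieces are centred on the vertical centroidal axis, so I = ΣĪ (holes subtracted) = 931.9 cm⁴.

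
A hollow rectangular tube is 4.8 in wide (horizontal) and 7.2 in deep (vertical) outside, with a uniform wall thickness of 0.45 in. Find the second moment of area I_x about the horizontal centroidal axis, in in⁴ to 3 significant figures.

Break the section into simple shapes (no overlaps), measuring from the bottom-left corner of the bounding box.
Outer rectangle: 4.8 × 7.2, A = 34.56 in², y = 3.6 in, Ī = 149.3 in⁴.
Inner void (subtracted): 3.9 × 6.3, A = 24.57 in², y = 3.6 in, Ī = 81.265 in⁴.
By symmetry the centroid is at mid-height, ȳ = 3.6 in.
All pieces are centred on the horizontal centroidal axis, so I = ΣĪ (holes subtracted) = 68.034 in⁴.

I_x ≈ 68.0 in⁴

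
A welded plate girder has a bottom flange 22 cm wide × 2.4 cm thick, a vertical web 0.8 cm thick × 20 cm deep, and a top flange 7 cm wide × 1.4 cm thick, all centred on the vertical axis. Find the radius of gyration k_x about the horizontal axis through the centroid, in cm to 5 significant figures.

k_x ≈ 8.2072 cm

Break the section into simple shapes (no overlaps), measuring from the bottom-left corner of the bounding box.
Bottom plate: 22 × 2.4, A = 52.8 cm², y = 1.2 cm, Ī = 25.344 cm⁴.
Web plate: 0.8 × 20, A = 16 cm², y = 12.4 cm, Ī = 533.3333 cm⁴.
Top plate: 7 × 1.4, A = 9.8 cm², y = 23.1 cm, Ī = 1.600667 cm⁴.
Centroid: ȳ = ΣA·y / ΣA = 6.210433 cm.
Transfer each piece to the horizontal axis through the centroid using Ī + A·d² with d = y − 6.210433:
  bottom plate: d = -5.010433 cm → contributes +1350.858 cm⁴
  web plate: d = 6.189567 cm → contributes +1146.305 cm⁴
  top plate: d = 16.88957 cm → contributes +2797.124 cm⁴
Total I = 5294.287 cm⁴.
Radius of gyration: k = √(I/A) = √(5294.287 / 78.6) = 8.207152 cm.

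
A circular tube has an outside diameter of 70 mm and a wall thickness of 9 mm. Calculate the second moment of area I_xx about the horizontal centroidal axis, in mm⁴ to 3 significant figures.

I_xx ≈ 8.20 × 10⁵ mm⁴

Split into non-overlapping primitives; take the origin at the lower-left of the bounding box.
Outer circle: ⌀70, A = 3848.5 mm², y = 35 mm, Ī = 1 178 588 mm⁴.
Bore (subtracted): ⌀52, A = 2123.7 mm², y = 35 mm, Ī = 358 908 mm⁴.
By symmetry the centroid is at mid-height, ȳ = 35 mm.
All pieces are centred on the horizontal centroidal axis, so I = ΣĪ (holes subtracted) = 819 680 mm⁴.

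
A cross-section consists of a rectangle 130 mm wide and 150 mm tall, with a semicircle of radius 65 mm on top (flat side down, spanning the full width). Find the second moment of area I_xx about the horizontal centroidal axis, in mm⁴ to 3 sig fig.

Break the section into simple shapes (no overlaps), measuring from the bottom-left corner of the bounding box.
Rectangular body: 130 × 150, A = 19 500 mm², y = 75 mm, Ī = 36 562 500 mm⁴.
Semicircular cap: semicircle r = 65, A = 6636.6 mm², y = 177.59 mm, Ī = 1 959 230 mm⁴.
Centroid: ȳ = ΣA·y / ΣA = 101.05 mm.
Transfer each piece to the horizontal centroidal axis using Ī + A·d² with d = y − 101.05:
  rectangular body: d = -26.049 mm → contributes +49 794 106 mm⁴
  semicircular cap: d = 76.538 mm → contributes +40 836 933 mm⁴
Total I = 90 631 040 mm⁴.

I_xx ≈ 9.06 × 10⁷ mm⁴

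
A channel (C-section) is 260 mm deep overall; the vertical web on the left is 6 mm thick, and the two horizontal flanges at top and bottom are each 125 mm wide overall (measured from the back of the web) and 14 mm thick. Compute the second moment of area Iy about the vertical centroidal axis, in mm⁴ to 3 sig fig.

Iy ≈ 8.09 × 10⁶ mm⁴

Treat the section as a set of non-overlapping primitives; coordinates are from the bounding-box lower-left.
Web: 6 × 260, A = 1 560 mm², x = 3 mm, Ī = 4 680 mm⁴.
Top flange (beyond web): 119 × 14, A = 1 666 mm², x = 65.5 mm, Ī = 1 966 019 mm⁴.
Bottom flange (beyond web): 119 × 14, A = 1 666 mm², x = 65.5 mm, Ī = 1 966 019 mm⁴.
Centroid: x̄ = ΣA·x / ΣA = 45.57 mm.
Transfer each piece to the vertical centroidal axis using Ī + A·d² with d = x − 45.57:
  web: d = -42.57 mm → contributes +2 831 653 mm⁴
  top flange (beyond web): d = 19.93 mm → contributes +2 627 795 mm⁴
  bottom flange (beyond web): d = 19.93 mm → contributes +2 627 795 mm⁴
Total I = 8 087 244 mm⁴.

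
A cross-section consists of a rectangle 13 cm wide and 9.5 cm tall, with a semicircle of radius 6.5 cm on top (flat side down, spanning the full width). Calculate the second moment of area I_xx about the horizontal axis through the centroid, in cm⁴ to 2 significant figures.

Decompose the section into non-overlapping parts with the origin at the bottom-left of its bounding rectangle.
Rectangular body: 13 × 9.5, A = 123.5 cm², y = 4.75 cm, Ī = 928.8 cm⁴.
Semicircular cap: semicircle r = 6.5, A = 66.37 cm², y = 12.26 cm, Ī = 195.9 cm⁴.
Centroid: ȳ = ΣA·y / ΣA = 7.375 cm.
Transfer each piece to the horizontal axis through the centroid using Ī + A·d² with d = y − 7.375:
  rectangular body: d = -2.625 cm → contributes +1 780 cm⁴
  semicircular cap: d = 4.884 cm → contributes +1 779 cm⁴
Total I = 3 559 cm⁴.

I_xx ≈ 3600 cm⁴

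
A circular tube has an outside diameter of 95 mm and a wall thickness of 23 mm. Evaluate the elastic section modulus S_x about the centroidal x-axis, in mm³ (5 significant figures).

Break the section into simple shapes (no overlaps), measuring from the bottom-left corner of the bounding box.
Outer circle: ⌀95, A = 7088.218 mm², y = 47.5 mm, Ī = 3 998 198 mm⁴.
Bore (subtracted): ⌀49, A = 1885.741 mm², y = 47.5 mm, Ī = 282 979 mm⁴.
By symmetry the centroid is at mid-height, ȳ = 47.5 mm.
All pieces are centred on the centroidal x-axis, so I = ΣĪ (holes subtracted) = 3 715 219 mm⁴.
Extreme fibre distance c = 47.5 mm; S = I/c = 78215.14 mm³.

S_x ≈ 7.8215 × 10⁴ mm³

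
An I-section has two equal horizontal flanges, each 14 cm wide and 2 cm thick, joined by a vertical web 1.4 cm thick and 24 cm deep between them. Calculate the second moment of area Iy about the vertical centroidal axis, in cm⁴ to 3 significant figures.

Split into non-overlapping primitives; take the origin at the lower-left of the bounding box.
Bottom flange: 14 × 2, A = 28 cm², x = 7 cm, Ī = 457.33 cm⁴.
Web: 1.4 × 24, A = 33.6 cm², x = 7 cm, Ī = 5.488 cm⁴.
Top flange: 14 × 2, A = 28 cm², x = 7 cm, Ī = 457.33 cm⁴.
By symmetry the centroid is at mid-width, x̄ = 7 cm.
All pieces are centred on the vertical centroidal axis, so I = ΣĪ = 920.15 cm⁴.

Iy ≈ 920 cm⁴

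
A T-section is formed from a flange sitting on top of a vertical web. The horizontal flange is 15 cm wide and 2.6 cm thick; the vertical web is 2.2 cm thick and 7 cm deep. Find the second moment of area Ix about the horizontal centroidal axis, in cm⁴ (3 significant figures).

Ix ≈ 339 cm⁴

Decompose the section into non-overlapping parts with the origin at the bottom-left of its bounding rectangle.
Flange: 15 × 2.6, A = 39 cm², y = 8.3 cm, Ī = 21.97 cm⁴.
Web: 2.2 × 7, A = 15.4 cm², y = 3.5 cm, Ī = 62.883 cm⁴.
Centroid: ȳ = ΣA·y / ΣA = 6.9412 cm.
Transfer each piece to the horizontal centroidal axis using Ī + A·d² with d = y − 6.9412:
  flange: d = 1.3588 cm → contributes +93.98 cm⁴
  web: d = -3.4412 cm → contributes +245.25 cm⁴
Total I = 339.23 cm⁴.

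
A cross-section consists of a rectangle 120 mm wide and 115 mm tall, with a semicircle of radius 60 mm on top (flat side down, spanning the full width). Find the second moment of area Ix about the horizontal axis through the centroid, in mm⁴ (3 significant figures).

Ix ≈ 4.42 × 10⁷ mm⁴

Treat the section as a set of non-overlapping primitives; coordinates are from the bounding-box lower-left.
Rectangular body: 120 × 115, A = 13 800 mm², y = 57.5 mm, Ī = 15 208 750 mm⁴.
Semicircular cap: semicircle r = 60, A = 5654.9 mm², y = 140.46 mm, Ī = 1 422 450 mm⁴.
Centroid: ȳ = ΣA·y / ΣA = 81.615 mm.
Transfer each piece to the horizontal axis through the centroid using Ī + A·d² with d = y − 81.615:
  rectangular body: d = -24.115 mm → contributes +23 233 933 mm⁴
  semicircular cap: d = 58.85 mm → contributes +21 006 913 mm⁴
Total I = 44 240 847 mm⁴.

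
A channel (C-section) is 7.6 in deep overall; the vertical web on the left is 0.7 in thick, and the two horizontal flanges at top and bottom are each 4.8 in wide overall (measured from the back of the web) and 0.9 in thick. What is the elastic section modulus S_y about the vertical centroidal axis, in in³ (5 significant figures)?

Break the section into simple shapes (no overlaps), measuring from the bottom-left corner of the bounding box.
Web: 0.7 × 7.6, A = 5.32 in², x = 0.35 in, Ī = 0.2172333 in⁴.
Top flange (beyond web): 4.1 × 0.9, A = 3.69 in², x = 2.75 in, Ī = 5.169075 in⁴.
Bottom flange (beyond web): 4.1 × 0.9, A = 3.69 in², x = 2.75 in, Ī = 5.169075 in⁴.
Centroid: x̄ = ΣA·x / ΣA = 1.744646 in.
Transfer each piece to the vertical centroidal axis using Ī + A·d² with d = x − 1.744646:
  web: d = -1.394646 in → contributes +10.56483 in⁴
  top flange (beyond web): d = 1.005354 in → contributes +8.898696 in⁴
  bottom flange (beyond web): d = 1.005354 in → contributes +8.898696 in⁴
Total I = 28.36222 in⁴.
Extreme fibre distance c = 3.055354 in; S = I/c = 9.282792 in³.

S_y ≈ 9.2828 in³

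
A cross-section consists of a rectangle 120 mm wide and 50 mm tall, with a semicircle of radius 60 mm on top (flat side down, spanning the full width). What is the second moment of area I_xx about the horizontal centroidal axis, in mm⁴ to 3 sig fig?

I_xx ≈ 1.01 × 10⁷ mm⁴

Decompose the section into non-overlapping parts with the origin at the bottom-left of its bounding rectangle.
Rectangular body: 120 × 50, A = 6 000 mm², y = 25 mm, Ī = 1 250 000 mm⁴.
Semicircular cap: semicircle r = 60, A = 5654.9 mm², y = 75.465 mm, Ī = 1 422 450 mm⁴.
Centroid: ȳ = ΣA·y / ΣA = 49.485 mm.
Transfer each piece to the horizontal centroidal axis using Ī + A·d² with d = y − 49.485:
  rectangular body: d = -24.485 mm → contributes +4 847 148 mm⁴
  semicircular cap: d = 25.98 mm → contributes +5 239 143 mm⁴
Total I = 10 086 291 mm⁴.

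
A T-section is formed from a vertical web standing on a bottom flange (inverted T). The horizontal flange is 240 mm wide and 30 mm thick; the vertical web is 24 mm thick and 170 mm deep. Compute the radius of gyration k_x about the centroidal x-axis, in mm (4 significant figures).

Split into non-overlapping primitives; take the origin at the lower-left of the bounding box.
Flange: 240 × 30, A = 7 200 mm², y = 15 mm, Ī = 540 000 mm⁴.
Web: 24 × 170, A = 4 080 mm², y = 115 mm, Ī = 9 826 000 mm⁴.
Centroid: ȳ = ΣA·y / ΣA = 51.1702 mm.
Transfer each piece to the centroidal x-axis using Ī + A·d² with d = y − 51.1702:
  flange: d = -36.1702 mm → contributes +9 959 647 mm⁴
  web: d = 63.8298 mm → contributes +26 448 906 mm⁴
Total I = 36 408 553 mm⁴.
Radius of gyration: k = √(I/A) = √(36 408 553 / 11 280) = 56.8129 mm.

k_x ≈ 56.81 mm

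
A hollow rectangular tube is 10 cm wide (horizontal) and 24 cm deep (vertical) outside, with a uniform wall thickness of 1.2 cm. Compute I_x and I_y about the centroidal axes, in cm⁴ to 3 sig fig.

I_x ≈ 5140 cm⁴, I_y ≈ 1210 cm⁴

Break the section into simple shapes (no overlaps), measuring from the bottom-left corner of the bounding box.
Outer rectangle: 10 × 24, A = 240 cm², y = 12 cm, Ī = 11 520 cm⁴.
Inner void (subtracted): 7.6 × 21.6, A = 164.16 cm², y = 12 cm, Ī = 6382.5 cm⁴.
By symmetry the centroid is at mid-height, ȳ = 12 cm.
All pieces are centred on the centroidal x-axis, so I = ΣĪ (holes subtracted) = 5137.5 cm⁴.
Repeating about the centroidal y-axis gives I_y = 1209.8 cm⁴.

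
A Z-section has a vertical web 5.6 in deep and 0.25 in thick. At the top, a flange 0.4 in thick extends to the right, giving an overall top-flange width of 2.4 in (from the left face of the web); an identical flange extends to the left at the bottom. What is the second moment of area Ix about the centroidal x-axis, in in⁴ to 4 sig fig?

Ix ≈ 15.31 in⁴

Break the section into simple shapes (no overlaps), measuring from the bottom-left corner of the bounding box.
Web: 0.25 × 5.6, A = 1.4 in², y = 2.8 in, Ī = 3.65867 in⁴.
Top flange (beyond web): 2.15 × 0.4, A = 0.86 in², y = 5.4 in, Ī = 0.0114667 in⁴.
Bottom flange (beyond web): 2.15 × 0.4, A = 0.86 in², y = 0.2 in, Ī = 0.0114667 in⁴.
Centroid: ȳ = ΣA·y / ΣA = 2.8 in.
Transfer each piece to the centroidal x-axis using Ī + A·d² with d = y − 2.8:
  web: d = 0 in → contributes +3.65867 in⁴
  top flange (beyond web): d = 2.6 in → contributes +5.82507 in⁴
  bottom flange (beyond web): d = -2.6 in → contributes +5.82507 in⁴
Total I = 15.3088 in⁴.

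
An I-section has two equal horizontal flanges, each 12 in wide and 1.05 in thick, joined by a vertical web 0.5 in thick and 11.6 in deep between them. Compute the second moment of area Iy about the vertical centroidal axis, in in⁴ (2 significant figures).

Iy ≈ 300 in⁴

Decompose the section into non-overlapping parts with the origin at the bottom-left of its bounding rectangle.
Bottom flange: 12 × 1.05, A = 12.6 in², x = 6 in, Ī = 151.2 in⁴.
Web: 0.5 × 11.6, A = 5.8 in², x = 6 in, Ī = 0.1208 in⁴.
Top flange: 12 × 1.05, A = 12.6 in², x = 6 in, Ī = 151.2 in⁴.
By symmetry the centroid is at mid-width, x̄ = 6 in.
All pieces are centred on the vertical centroidal axis, so I = ΣĪ = 302.5 in⁴.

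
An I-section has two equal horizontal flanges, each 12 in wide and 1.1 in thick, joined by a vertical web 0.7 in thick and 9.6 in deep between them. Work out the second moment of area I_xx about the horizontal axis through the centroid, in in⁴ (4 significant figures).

Split into non-overlapping primitives; take the origin at the lower-left of the bounding box.
Bottom flange: 12 × 1.1, A = 13.2 in², y = 0.55 in, Ī = 1.331 in⁴.
Web: 0.7 × 9.6, A = 6.72 in², y = 5.9 in, Ī = 51.6096 in⁴.
Top flange: 12 × 1.1, A = 13.2 in², y = 11.25 in, Ī = 1.331 in⁴.
By symmetry the centroid is at mid-height, ȳ = 5.9 in.
Transfer each piece to the horizontal axis through the centroid using Ī + A·d² with d = y − 5.9:
  bottom flange: d = -5.35 in → contributes +379.148 in⁴
  web: d = 0 in → contributes +51.6096 in⁴
  top flange: d = 5.35 in → contributes +379.148 in⁴
Total I = 809.906 in⁴.

I_xx ≈ 809.9 in⁴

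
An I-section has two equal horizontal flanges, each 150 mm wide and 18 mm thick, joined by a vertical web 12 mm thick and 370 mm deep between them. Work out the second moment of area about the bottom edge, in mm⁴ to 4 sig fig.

I_base ≈ 6.595 × 10⁸ mm⁴

Decompose the section into non-overlapping parts with the origin at the bottom-left of its bounding rectangle.
Bottom flange: 150 × 18, A = 2 700 mm², y = 9 mm, Ī = 72 900 mm⁴.
Web: 12 × 370, A = 4 440 mm², y = 203 mm, Ī = 50 653 000 mm⁴.
Top flange: 150 × 18, A = 2 700 mm², y = 397 mm, Ī = 72 900 mm⁴.
Transfer each piece to the bottom edge using Ī + A·d² with d = y − 0:
  bottom flange: d = 9 mm → contributes +291 600 mm⁴
  web: d = 203 mm → contributes +233 620 960 mm⁴
  top flange: d = 397 mm → contributes +425 617 200 mm⁴
Total I = 659 529 760 mm⁴.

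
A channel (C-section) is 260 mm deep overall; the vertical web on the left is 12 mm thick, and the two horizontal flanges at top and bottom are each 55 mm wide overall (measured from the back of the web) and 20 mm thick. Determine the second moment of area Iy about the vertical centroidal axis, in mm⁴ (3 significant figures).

Split into non-overlapping primitives; take the origin at the lower-left of the bounding box.
Web: 12 × 260, A = 3 120 mm², x = 6 mm, Ī = 37 440 mm⁴.
Top flange (beyond web): 43 × 20, A = 860 mm², x = 33.5 mm, Ī = 132 512 mm⁴.
Bottom flange (beyond web): 43 × 20, A = 860 mm², x = 33.5 mm, Ī = 132 512 mm⁴.
Centroid: x̄ = ΣA·x / ΣA = 15.773 mm.
Transfer each piece to the vertical centroidal axis using Ī + A·d² with d = x − 15.773:
  web: d = -9.7727 mm → contributes +335 419 mm⁴
  top flange (beyond web): d = 17.727 mm → contributes +402 772 mm⁴
  bottom flange (beyond web): d = 17.727 mm → contributes +402 772 mm⁴
Total I = 1 140 963 mm⁴.

Iy ≈ 1.14 × 10⁶ mm⁴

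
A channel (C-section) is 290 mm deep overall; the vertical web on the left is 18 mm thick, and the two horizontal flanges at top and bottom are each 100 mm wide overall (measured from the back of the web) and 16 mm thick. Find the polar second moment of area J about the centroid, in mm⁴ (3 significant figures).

Treat the section as a set of non-overlapping primitives; coordinates are from the bounding-box lower-left.
Web: 18 × 290, A = 5 220 mm², y = 145 mm, Ī = 36 583 500 mm⁴.
Top flange (beyond web): 82 × 16, A = 1 312 mm², y = 282 mm, Ī = 27 989 mm⁴.
Bottom flange (beyond web): 82 × 16, A = 1 312 mm², y = 8 mm, Ī = 27 989 mm⁴.
By symmetry the centroid is at mid-height, ȳ = 145 mm.
Transfer each piece to the centroidal x-axis using Ī + A·d² with d = y − 145:
  web: d = 0 mm → contributes +36 583 500 mm⁴
  top flange (beyond web): d = 137 mm → contributes +24 652 917 mm⁴
  bottom flange (beyond web): d = -137 mm → contributes +24 652 917 mm⁴
Total I = 85 889 335 mm⁴.
For the y-axis: x̄ = 25.726 mm.
Repeating about the centroidal y-axis gives I_y = 5 976 782 mm⁴.
Polar second moment: J = I_x + I_y = 91 866 117 mm⁴.

J ≈ 9.19 × 10⁷ mm⁴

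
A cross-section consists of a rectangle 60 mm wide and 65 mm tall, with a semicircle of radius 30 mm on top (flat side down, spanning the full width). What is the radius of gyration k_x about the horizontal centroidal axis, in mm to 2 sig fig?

k_x ≈ 26 mm

Break the section into simple shapes (no overlaps), measuring from the bottom-left corner of the bounding box.
Rectangular body: 60 × 65, A = 3 900 mm², y = 32.5 mm, Ī = 1 373 125 mm⁴.
Semicircular cap: semicircle r = 30, A = 1 414 mm², y = 77.73 mm, Ī = 88 903 mm⁴.
Centroid: ȳ = ΣA·y / ΣA = 44.53 mm.
Transfer each piece to the horizontal centroidal axis using Ī + A·d² with d = y − 44.53:
  rectangular body: d = -12.03 mm → contributes +1 937 921 mm⁴
  semicircular cap: d = 33.2 mm → contributes +1 646 998 mm⁴
Total I = 3 584 920 mm⁴.
Radius of gyration: k = √(I/A) = √(3 584 920 / 5 314) = 25.97 mm.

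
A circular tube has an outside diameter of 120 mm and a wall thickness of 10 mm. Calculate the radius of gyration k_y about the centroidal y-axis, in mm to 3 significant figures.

Treat the section as a set of non-overlapping primitives; coordinates are from the bounding-box lower-left.
Outer circle: ⌀120, A = 11 310 mm², x = 60 mm, Ī = 10 178 760 mm⁴.
Bore (subtracted): ⌀100, A = 7 854 mm², x = 60 mm, Ī = 4 908 739 mm⁴.
By symmetry the centroid is at mid-width, x̄ = 60 mm.
All pieces are centred on the centroidal y-axis, so I = ΣĪ (holes subtracted) = 5 270 022 mm⁴.
Radius of gyration: k = √(I/A) = √(5 270 022 / 3455.8) = 39.051 mm.

k_y ≈ 39.1 mm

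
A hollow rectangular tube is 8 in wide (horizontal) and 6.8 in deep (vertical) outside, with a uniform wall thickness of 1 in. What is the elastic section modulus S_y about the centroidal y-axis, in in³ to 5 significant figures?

Treat the section as a set of non-overlapping primitives; coordinates are from the bounding-box lower-left.
Outer rectangle: 8 × 6.8, A = 54.4 in², x = 4 in, Ī = 290.1333 in⁴.
Inner void (subtracted): 6 × 4.8, A = 28.8 in², x = 4 in, Ī = 86.4 in⁴.
By symmetry the centroid is at mid-width, x̄ = 4 in.
All pieces are centred on the centroidal y-axis, so I = ΣĪ (holes subtracted) = 203.7333 in⁴.
Extreme fibre distance c = 4 in; S = I/c = 50.93333 in³.

S_y ≈ 50.933 in³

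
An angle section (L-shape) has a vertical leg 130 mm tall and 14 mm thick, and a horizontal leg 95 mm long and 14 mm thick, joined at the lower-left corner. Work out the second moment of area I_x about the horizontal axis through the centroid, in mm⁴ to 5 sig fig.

Decompose the section into non-overlapping parts with the origin at the bottom-left of its bounding rectangle.
Vertical leg: 14 × 130, A = 1 820 mm², y = 65 mm, Ī = 2 563 167 mm⁴.
Horizontal leg (remainder): 81 × 14, A = 1 134 mm², y = 7 mm, Ī = 18 522 mm⁴.
Centroid: ȳ = ΣA·y / ΣA = 42.7346 mm.
Transfer each piece to the horizontal axis through the centroid using Ī + A·d² with d = y − 42.7346:
  vertical leg: d = 22.2654 mm → contributes +3 465 428 mm⁴
  horizontal leg (remainder): d = -35.7346 mm → contributes +1 466 596 mm⁴
Total I = 4 932 025 mm⁴.

I_x ≈ 4.9320 × 10⁶ mm⁴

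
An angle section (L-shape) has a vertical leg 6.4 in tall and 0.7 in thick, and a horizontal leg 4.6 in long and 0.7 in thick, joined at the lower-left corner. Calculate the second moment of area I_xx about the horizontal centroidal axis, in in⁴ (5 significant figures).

Treat the section as a set of non-overlapping primitives; coordinates are from the bounding-box lower-left.
Vertical leg: 0.7 × 6.4, A = 4.48 in², y = 3.2 in, Ī = 15.29173 in⁴.
Horizontal leg (remainder): 3.9 × 0.7, A = 2.73 in², y = 0.35 in, Ī = 0.111475 in⁴.
Centroid: ȳ = ΣA·y / ΣA = 2.120874 in.
Transfer each piece to the horizontal centroidal axis using Ī + A·d² with d = y − 2.120874:
  vertical leg: d = 1.079126 in → contributes +20.50875 in⁴
  horizontal leg (remainder): d = -1.770874 in → contributes +8.672739 in⁴
Total I = 29.18149 in⁴.

I_xx ≈ 29.181 in⁴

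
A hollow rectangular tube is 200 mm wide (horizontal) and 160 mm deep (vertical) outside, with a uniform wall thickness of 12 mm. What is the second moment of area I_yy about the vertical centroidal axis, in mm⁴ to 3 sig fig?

I_yy ≈ 4.49 × 10⁷ mm⁴

Decompose the section into non-overlapping parts with the origin at the bottom-left of its bounding rectangle.
Outer rectangle: 200 × 160, A = 32 000 mm², x = 100 mm, Ī = 106 666 667 mm⁴.
Inner void (subtracted): 176 × 136, A = 23 936 mm², x = 100 mm, Ī = 61 786 795 mm⁴.
By symmetry the centroid is at mid-width, x̄ = 100 mm.
All pieces are centred on the vertical centroidal axis, so I = ΣĪ (holes subtracted) = 44 879 872 mm⁴.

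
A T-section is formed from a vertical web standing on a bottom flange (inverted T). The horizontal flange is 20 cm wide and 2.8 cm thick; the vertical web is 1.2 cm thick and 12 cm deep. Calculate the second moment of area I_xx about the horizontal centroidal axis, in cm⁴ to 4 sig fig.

Treat the section as a set of non-overlapping primitives; coordinates are from the bounding-box lower-left.
Flange: 20 × 2.8, A = 56 cm², y = 1.4 cm, Ī = 36.5867 cm⁴.
Web: 1.2 × 12, A = 14.4 cm², y = 8.8 cm, Ī = 172.8 cm⁴.
Centroid: ȳ = ΣA·y / ΣA = 2.91364 cm.
Transfer each piece to the horizontal centroidal axis using Ī + A·d² with d = y − 2.91364:
  flange: d = -1.51364 cm → contributes +164.888 cm⁴
  web: d = 5.88636 cm → contributes +671.75 cm⁴
Total I = 836.638 cm⁴.

I_xx ≈ 836.6 cm⁴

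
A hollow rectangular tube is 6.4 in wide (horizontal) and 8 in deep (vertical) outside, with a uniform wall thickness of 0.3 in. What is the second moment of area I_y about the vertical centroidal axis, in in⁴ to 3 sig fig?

Treat the section as a set of non-overlapping primitives; coordinates are from the bounding-box lower-left.
Outer rectangle: 6.4 × 8, A = 51.2 in², x = 3.2 in, Ī = 174.76 in⁴.
Inner void (subtracted): 5.8 × 7.4, A = 42.92 in², x = 3.2 in, Ī = 120.32 in⁴.
By symmetry the centroid is at mid-width, x̄ = 3.2 in.
All pieces are centred on the vertical centroidal axis, so I = ΣĪ (holes subtracted) = 54.444 in⁴.

I_y ≈ 54.4 in⁴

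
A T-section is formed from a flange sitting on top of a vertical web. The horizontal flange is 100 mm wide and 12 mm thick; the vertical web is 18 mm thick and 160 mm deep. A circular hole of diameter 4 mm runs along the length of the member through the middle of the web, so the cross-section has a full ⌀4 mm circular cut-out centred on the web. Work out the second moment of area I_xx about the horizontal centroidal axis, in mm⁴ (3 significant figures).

I_xx ≈ 1.24 × 10⁷ mm⁴

Break the section into simple shapes (no overlaps), measuring from the bottom-left corner of the bounding box.
Flange: 100 × 12, A = 1 200 mm², y = 166 mm, Ī = 14 400 mm⁴.
Web: 18 × 160, A = 2 880 mm², y = 80 mm, Ī = 6 144 000 mm⁴.
Hole (subtracted): ⌀4, A = 12.566 mm², y = 80 mm, Ī = 12.566 mm⁴.
Centroid: ȳ = ΣA·y / ΣA = 105.37 mm.
Transfer each piece to the horizontal centroidal axis using Ī + A·d² with d = y − 105.37:
  flange: d = 60.628 mm → contributes +4 425 267 mm⁴
  web: d = -25.372 mm → contributes +7 998 005 mm⁴
  hole: d = -25.372 mm → contributes −8102.2 mm⁴
Total I = 12 415 170 mm⁴.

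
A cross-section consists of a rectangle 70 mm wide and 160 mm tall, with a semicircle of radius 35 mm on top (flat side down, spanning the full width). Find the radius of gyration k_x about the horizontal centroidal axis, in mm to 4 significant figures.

k_x ≈ 54.40 mm

Treat the section as a set of non-overlapping primitives; coordinates are from the bounding-box lower-left.
Rectangular body: 70 × 160, A = 11 200 mm², y = 80 mm, Ī = 23 893 333 mm⁴.
Semicircular cap: semicircle r = 35, A = 1924.23 mm², y = 174.854 mm, Ī = 164 704 mm⁴.
Centroid: ȳ = ΣA·y / ΣA = 93.9072 mm.
Transfer each piece to the horizontal centroidal axis using Ī + A·d² with d = y − 93.9072:
  rectangular body: d = -13.9072 mm → contributes +26 059 531 mm⁴
  semicircular cap: d = 80.9473 mm → contributes +12 773 110 mm⁴
Total I = 38 832 641 mm⁴.
Radius of gyration: k = √(I/A) = √(38 832 641 / 13124.2) = 54.3953 mm.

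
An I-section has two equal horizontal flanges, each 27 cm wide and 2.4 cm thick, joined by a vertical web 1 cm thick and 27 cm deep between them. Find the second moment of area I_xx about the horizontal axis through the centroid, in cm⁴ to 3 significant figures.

Break the section into simple shapes (no overlaps), measuring from the bottom-left corner of the bounding box.
Bottom flange: 27 × 2.4, A = 64.8 cm², y = 1.2 cm, Ī = 31.104 cm⁴.
Web: 1 × 27, A = 27 cm², y = 15.9 cm, Ī = 1640.3 cm⁴.
Top flange: 27 × 2.4, A = 64.8 cm², y = 30.6 cm, Ī = 31.104 cm⁴.
By symmetry the centroid is at mid-height, ȳ = 15.9 cm.
Transfer each piece to the horizontal axis through the centroid using Ī + A·d² with d = y − 15.9:
  bottom flange: d = -14.7 cm → contributes +14 034 cm⁴
  web: d = 0 cm → contributes +1640.3 cm⁴
  top flange: d = 14.7 cm → contributes +14 034 cm⁴
Total I = 29 708 cm⁴.

I_xx ≈ 2.97 × 10⁴ cm⁴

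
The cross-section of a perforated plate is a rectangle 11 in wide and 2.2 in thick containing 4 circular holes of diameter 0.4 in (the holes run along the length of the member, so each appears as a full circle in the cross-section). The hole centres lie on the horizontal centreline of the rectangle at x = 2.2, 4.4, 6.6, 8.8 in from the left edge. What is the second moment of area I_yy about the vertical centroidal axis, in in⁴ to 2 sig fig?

I_yy ≈ 240 in⁴

Decompose the section into non-overlapping parts with the origin at the bottom-left of its bounding rectangle.
Plate: 11 × 2.2, A = 24.2 in², x = 5.5 in, Ī = 244 in⁴.
Hole 1 (subtracted): ⌀0.4, A = 0.1257 in², x = 2.2 in, Ī = 0.001257 in⁴.
Hole 2 (subtracted): ⌀0.4, A = 0.1257 in², x = 4.4 in, Ī = 0.001257 in⁴.
Hole 3 (subtracted): ⌀0.4, A = 0.1257 in², x = 6.6 in, Ī = 0.001257 in⁴.
Hole 4 (subtracted): ⌀0.4, A = 0.1257 in², x = 8.8 in, Ī = 0.001257 in⁴.
By symmetry the centroid is at mid-width, x̄ = 5.5 in.
Transfer each piece to the vertical centroidal axis using Ī + A·d² with d = x − 5.5:
  plate: d = 0 in → contributes +244 in⁴
  hole 1: d = -3.3 in → contributes −1.37 in⁴
  hole 2: d = -1.1 in → contributes −0.1533 in⁴
  hole 3: d = 1.1 in → contributes −0.1533 in⁴
  hole 4: d = 3.3 in → contributes −1.37 in⁴
Total I = 241 in⁴.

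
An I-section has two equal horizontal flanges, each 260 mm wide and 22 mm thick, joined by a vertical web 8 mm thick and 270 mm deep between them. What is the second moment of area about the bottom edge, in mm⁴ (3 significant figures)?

I_base ≈ 5.93 × 10⁸ mm⁴

Treat the section as a set of non-overlapping primitives; coordinates are from the bounding-box lower-left.
Bottom flange: 260 × 22, A = 5 720 mm², y = 11 mm, Ī = 230 707 mm⁴.
Web: 8 × 270, A = 2 160 mm², y = 157 mm, Ī = 13 122 000 mm⁴.
Top flange: 260 × 22, A = 5 720 mm², y = 303 mm, Ī = 230 707 mm⁴.
Transfer each piece to the bottom edge using Ī + A·d² with d = y − 0:
  bottom flange: d = 11 mm → contributes +922 827 mm⁴
  web: d = 157 mm → contributes +66 363 840 mm⁴
  top flange: d = 303 mm → contributes +525 378 187 mm⁴
Total I = 592 664 853 mm⁴.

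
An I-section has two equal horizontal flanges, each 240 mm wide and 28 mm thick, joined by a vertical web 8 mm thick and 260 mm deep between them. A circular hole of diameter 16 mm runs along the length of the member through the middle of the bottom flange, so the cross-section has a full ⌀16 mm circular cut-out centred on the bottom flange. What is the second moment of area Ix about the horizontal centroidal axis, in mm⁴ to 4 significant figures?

Ix ≈ 2.871 × 10⁸ mm⁴

Treat the section as a set of non-overlapping primitives; coordinates are from the bounding-box lower-left.
Bottom flange: 240 × 28, A = 6 720 mm², y = 14 mm, Ī = 439 040 mm⁴.
Web: 8 × 260, A = 2 080 mm², y = 158 mm, Ī = 11 717 333 mm⁴.
Top flange: 240 × 28, A = 6 720 mm², y = 302 mm, Ī = 439 040 mm⁴.
Hole (subtracted): ⌀16, A = 201.062 mm², y = 14 mm, Ī = 3216.99 mm⁴.
Centroid: ȳ = ΣA·y / ΣA = 159.89 mm.
Transfer each piece to the horizontal centroidal axis using Ī + A·d² with d = y − 159.89:
  bottom flange: d = -145.89 mm → contributes +143 466 811 mm⁴
  web: d = -1.89001 mm → contributes +11 724 763 mm⁴
  top flange: d = 142.11 mm → contributes +136 151 119 mm⁴
  hole: d = -145.89 mm → contributes −4 282 598 mm⁴
Total I = 287 060 095 mm⁴.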